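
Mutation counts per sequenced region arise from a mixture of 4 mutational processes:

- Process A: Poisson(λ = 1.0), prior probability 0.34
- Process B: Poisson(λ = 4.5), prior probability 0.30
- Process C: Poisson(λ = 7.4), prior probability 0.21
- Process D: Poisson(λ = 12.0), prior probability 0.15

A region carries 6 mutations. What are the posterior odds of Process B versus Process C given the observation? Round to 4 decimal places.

1.3129

Posterior odds = (w_i f_i(x)) / (w_j f_j(x)); the normalising sum cancels.
Evaluate each component's likelihood at the observed value:
  f_A = e^(−1.0)·1.0^6/6! = 0.000510944
  f_B = e^(−4.5)·4.5^6/6! = 0.12812
  f_C = e^(−7.4)·7.4^6/6! = 0.139405
  f_D = e^(−12.0)·12.0^6/6! = 0.0254813
Posterior odds = (w_B·f_B) / (w_C·f_C) = (0.30·0.12812) / (0.21·0.139405) = 0.038436 / 0.0292751 ≈ 1.3129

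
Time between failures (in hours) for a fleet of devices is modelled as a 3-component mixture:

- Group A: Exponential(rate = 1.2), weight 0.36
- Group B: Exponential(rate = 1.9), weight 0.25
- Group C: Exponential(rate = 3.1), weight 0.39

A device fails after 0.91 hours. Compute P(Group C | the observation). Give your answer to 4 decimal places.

Apply Bayes' rule: the posterior for each component is proportional to its prior times its likelihood at x.
Exponential densities:
  p_A = 1.2·e^(−1.2·0.91) = 1.2·e^(−1.0920) = 0.402654
  p_B = 1.9·e^(−1.9·0.91) = 1.9·e^(−1.7290) = 0.337177
  p_C = 3.1·e^(−3.1·0.91) = 3.1·e^(−2.8210) = 0.184594
Unnormalised posteriors:
  P(Z=A)·p_A = 0.36 × 0.402654 = 0.144955
  P(Z=B)·p_B = 0.25 × 0.337177 = 0.0842943
  P(Z=C)·p_C = 0.39 × 0.184594 = 0.0719916
Denominator: 0.144955 + 0.0842943 + 0.0719916 = 0.301241
P(Group C | 0.91 hours) ≈ 0.2390

0.2390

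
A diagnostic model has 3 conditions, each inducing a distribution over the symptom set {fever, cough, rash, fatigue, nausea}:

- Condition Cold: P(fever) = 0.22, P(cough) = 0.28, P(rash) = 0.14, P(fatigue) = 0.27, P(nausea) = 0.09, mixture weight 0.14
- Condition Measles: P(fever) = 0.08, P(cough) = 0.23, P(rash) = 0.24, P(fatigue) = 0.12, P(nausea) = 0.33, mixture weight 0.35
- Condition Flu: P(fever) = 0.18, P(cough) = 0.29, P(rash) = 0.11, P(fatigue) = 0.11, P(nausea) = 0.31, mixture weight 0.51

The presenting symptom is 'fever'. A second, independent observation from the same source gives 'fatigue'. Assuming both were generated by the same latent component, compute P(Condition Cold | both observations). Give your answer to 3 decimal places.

0.382

By Bayes' theorem, P(k | x) = π_k f_k(x) / Σ_j π_j f_j(x).
Since both observations come from the same component, the likelihood for component k is f_k(x₁)·f_k(x₂).
  f_Cold = [P(fever | comp) = 0.22] × [0.27] = 0.0594
  f_Measles = [P(fever | comp) = 0.08] × [0.12] = 0.0096
  f_Flu = [P(fever | comp) = 0.18] × [0.11] = 0.0198
Multiply by the mixture weights:
  π_Cold·f_Cold = 0.14 × 0.0594 = 0.008316
  π_Measles·f_Measles = 0.35 × 0.0096 = 0.00336
  π_Flu·f_Flu = 0.51 × 0.0198 = 0.010098
Denominator: 0.008316 + 0.00336 + 0.010098 = 0.021774
P(Condition Cold | x) = 0.008316 / 0.021774 ≈ 0.382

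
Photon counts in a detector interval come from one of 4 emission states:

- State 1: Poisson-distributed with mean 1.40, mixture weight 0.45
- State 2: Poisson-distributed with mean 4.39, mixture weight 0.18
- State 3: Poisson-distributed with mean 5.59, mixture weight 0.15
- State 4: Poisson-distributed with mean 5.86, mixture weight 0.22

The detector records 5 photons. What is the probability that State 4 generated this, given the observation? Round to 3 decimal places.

0.373

The responsibility of component k is π_k f_k(x) divided by Σ_j π_j f_j(x).
Evaluate each component's likelihood at the observed value:
  p_1 = e^(−1.40)·1.40^5/5! = 0.0110521
  p_2 = e^(−4.39)·4.39^5/5! = 0.168496
  p_3 = e^(−5.59)·5.59^5/5! = 0.169891
  p_4 = e^(−5.86)·5.86^5/5! = 0.164188
Unnormalised posteriors:
  π_1·p_1 = 0.45 × 0.0110521 = 0.00497347
  π_2·p_2 = 0.18 × 0.168496 = 0.0303292
  π_3·p_3 = 0.15 × 0.169891 = 0.0254837
  π_4·p_4 = 0.22 × 0.164188 = 0.0361213
Denominator: 0.00497347 + 0.0303292 + 0.0254837 + 0.0361213 = 0.0969077
Responsibility of State 4: 0.0361213 / 0.0969077 ≈ 0.373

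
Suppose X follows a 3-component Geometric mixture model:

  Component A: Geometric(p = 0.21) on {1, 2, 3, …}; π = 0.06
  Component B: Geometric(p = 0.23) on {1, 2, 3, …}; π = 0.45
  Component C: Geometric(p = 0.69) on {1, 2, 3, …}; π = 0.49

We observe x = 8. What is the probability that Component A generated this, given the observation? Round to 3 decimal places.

By Bayes' theorem, P(k | x) = π_k f_k(x) / Σ_j π_j f_j(x).
Component likelihoods at x = 8:
  p_A = 0.21·(1−0.21)^7 = 0.21·0.192039 = 0.0403282
  p_B = 0.23·(1−0.23)^7 = 0.23·0.160485 = 0.0369116
  p_C = 0.69·(1−0.69)^7 = 0.69·0.000275126 = 0.000189837
Prior × likelihood for each component:
  π_A·p_A = 0.06 × 0.0403282 = 0.00241969
  π_B·p_B = 0.45 × 0.0369116 = 0.0166102
  π_C·p_C = 0.49 × 0.000189837 = 9.30201e-05
Normaliser: 0.00241969 + 0.0166102 + 9.30201e-05 = 0.0191229
Responsibility of Component A: 0.00241969 / 0.0191229 ≈ 0.127

0.127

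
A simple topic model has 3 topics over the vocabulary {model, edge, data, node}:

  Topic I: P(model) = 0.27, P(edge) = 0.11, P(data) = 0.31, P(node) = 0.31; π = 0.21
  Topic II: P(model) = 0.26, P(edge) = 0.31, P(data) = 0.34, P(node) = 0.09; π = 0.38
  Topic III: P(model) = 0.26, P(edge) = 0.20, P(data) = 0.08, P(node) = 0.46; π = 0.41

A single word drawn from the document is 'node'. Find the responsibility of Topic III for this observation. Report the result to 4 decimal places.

The responsibility of component k is π_k f_k(x) divided by Σ_j π_j f_j(x).
Evaluate each component's likelihood at the observed value:
  L_I = 0.31
  L_II = 0.09
  L_III = 0.46
Unnormalised posteriors:
  π_I·L_I = 0.21 × 0.31 = 0.0651
  π_II·L_II = 0.38 × 0.09 = 0.0342
  π_III·L_III = 0.41 × 0.46 = 0.1886
Evidence: 0.0651 + 0.0342 + 0.1886 = 0.2879
P(Topic III | data) ≈ 0.6551

0.6551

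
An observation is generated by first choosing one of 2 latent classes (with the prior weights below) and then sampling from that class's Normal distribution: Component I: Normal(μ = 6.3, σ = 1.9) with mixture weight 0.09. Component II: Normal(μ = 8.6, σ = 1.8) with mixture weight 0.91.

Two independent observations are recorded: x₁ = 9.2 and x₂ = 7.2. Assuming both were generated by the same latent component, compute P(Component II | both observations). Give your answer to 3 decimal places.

0.966

Apply Bayes' rule: the posterior for each component is proportional to its prior times its likelihood at x.
Since both observations come from the same component, the likelihood for component k is f_k(x₁)·f_k(x₂).
  p_I = [(1/(1.9·√(2π)))·exp(−(9.2−6.3)²/(2·1.9²)) = 0.209970·exp(-1.16482) = 0.0655061] × [0.187687] = 0.0122946
  p_II = [(1/(1.8·√(2π)))·exp(−(9.2−8.6)²/(2·1.8²)) = 0.221635·exp(-0.05556) = 0.209657] × [0.163786] = 0.0343389
Weight by the priors:
  P(Z=I)·p_I = 0.09 × 0.0122946 = 0.00110652
  P(Z=II)·p_II = 0.91 × 0.0343389 = 0.0312484
Sum: 0.00110652 + 0.0312484 = 0.032355
P(Component II | data) ≈ 0.966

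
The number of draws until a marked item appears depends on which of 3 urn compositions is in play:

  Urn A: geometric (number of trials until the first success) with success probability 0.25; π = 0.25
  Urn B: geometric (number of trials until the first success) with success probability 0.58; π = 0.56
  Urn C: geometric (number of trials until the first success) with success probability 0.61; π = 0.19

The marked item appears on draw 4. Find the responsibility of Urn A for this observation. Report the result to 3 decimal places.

0.460

P(component k | x) = π_k·f_k(x) / marginal(x), where marginal(x) = Σ_j π_j·f_j(x).
Component likelihoods at x = 4:
  p_A = 0.105469
  p_B = 0.042971
  p_C = 0.0361846
Multiply by the mixture weights:
  π_A·p_A = 0.25 × 0.105469 = 0.0263672
  π_B·p_B = 0.56 × 0.042971 = 0.0240638
  π_C·p_C = 0.19 × 0.0361846 = 0.00687507
Marginal: 0.0263672 + 0.0240638 + 0.00687507 = 0.057306
P(Urn A | data) = 0.0263672 / 0.057306 ≈ 0.460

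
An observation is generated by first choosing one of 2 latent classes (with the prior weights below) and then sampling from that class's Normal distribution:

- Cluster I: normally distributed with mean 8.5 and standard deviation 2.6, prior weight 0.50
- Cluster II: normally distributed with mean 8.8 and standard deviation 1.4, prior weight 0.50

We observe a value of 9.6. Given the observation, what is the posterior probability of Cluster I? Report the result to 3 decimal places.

0.367

P(component k | x) = π_k·f_k(x) / marginal(x), where marginal(x) = Σ_j π_j·f_j(x).
Component likelihoods at x = 9.6:
  f_I = 0.140304
  f_II = 0.242034
Multiply by the mixture weights:
  π_I·f_I = 0.50 × 0.140304 = 0.0701518
  π_II·f_II = 0.50 × 0.242034 = 0.121017
Normaliser: 0.0701518 + 0.121017 = 0.191169
P(Cluster I | data) ≈ 0.367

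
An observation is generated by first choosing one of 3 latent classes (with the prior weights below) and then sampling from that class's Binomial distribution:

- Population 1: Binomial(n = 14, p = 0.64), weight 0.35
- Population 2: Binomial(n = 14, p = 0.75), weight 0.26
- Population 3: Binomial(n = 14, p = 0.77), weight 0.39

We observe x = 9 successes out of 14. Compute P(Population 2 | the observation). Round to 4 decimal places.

P(component k | x) = π_k·f_k(x) / marginal(x), where marginal(x) = Σ_j π_j·f_j(x).
Evaluate each component's likelihood at the observed value:
  L_1 = 0.21807
  L_2 = 0.146796
  L_3 = 0.122608
Prior × likelihood for each component:
  π_1·L_1 = 0.35 × 0.21807 = 0.0763246
  π_2·L_2 = 0.26 × 0.146796 = 0.0381671
  π_3·L_3 = 0.39 × 0.122608 = 0.0478172
Marginal: 0.0763246 + 0.0381671 + 0.0478172 = 0.162309
Responsibility of Population 2: 0.0381671 / 0.162309 ≈ 0.2352

0.2352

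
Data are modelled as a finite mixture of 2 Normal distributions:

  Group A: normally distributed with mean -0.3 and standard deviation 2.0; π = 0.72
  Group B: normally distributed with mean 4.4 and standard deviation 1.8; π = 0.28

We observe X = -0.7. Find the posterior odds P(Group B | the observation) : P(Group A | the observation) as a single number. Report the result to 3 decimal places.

Only the two components matter; the odds are (π_i f_i(x)) / (π_j f_j(x)).
Normal densities:
  f_A = (1/(2.0·√(2π)))·exp(−(-0.7−-0.3)²/(2·2.0²)) = 0.199471·exp(-0.02000) = 0.195521
  f_B = (1/(1.8·√(2π)))·exp(−(-0.7−4.4)²/(2·1.8²)) = 0.221635·exp(-4.01389) = 0.00400339
Odds = (0.28/0.72) × (0.00400339/0.195521) = 0.388889 × 0.0204755 ≈ 0.008

0.008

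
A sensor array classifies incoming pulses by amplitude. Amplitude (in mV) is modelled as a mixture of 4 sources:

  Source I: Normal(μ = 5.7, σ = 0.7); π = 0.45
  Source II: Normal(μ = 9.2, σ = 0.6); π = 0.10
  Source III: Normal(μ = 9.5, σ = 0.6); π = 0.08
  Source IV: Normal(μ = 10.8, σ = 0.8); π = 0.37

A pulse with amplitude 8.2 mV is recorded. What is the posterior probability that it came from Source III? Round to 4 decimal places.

0.2208

P(component k | x) = π_k·f_k(x) / marginal(x), where marginal(x) = Σ_j π_j·f_j(x).
Normal densities:
  f_I = (1/(0.7·√(2π)))·exp(−(8.2−5.7)²/(2·0.7²)) = 0.569918·exp(-6.37755) = 0.000968449
  f_II = (1/(0.6·√(2π)))·exp(−(8.2−9.2)²/(2·0.6²)) = 0.664904·exp(-1.38889) = 0.165795
  f_III = (1/(0.6·√(2π)))·exp(−(8.2−9.5)²/(2·0.6²)) = 0.664904·exp(-2.34722) = 0.0635877
  f_IV = (1/(0.8·√(2π)))·exp(−(8.2−10.8)²/(2·0.8²)) = 0.498678·exp(-5.28125) = 0.00253631
Prior × likelihood for each component:
  π_I·f_I = 0.45 × 0.000968449 = 0.000435802
  π_II·f_II = 0.10 × 0.165795 = 0.0165795
  π_III·f_III = 0.08 × 0.0635877 = 0.00508702
  π_IV·f_IV = 0.37 × 0.00253631 = 0.000938435
Marginal: 0.000435802 + 0.0165795 + 0.00508702 + 0.000938435 = 0.0230408
So the posterior for Source III is 0.00508702 / 0.0230408 ≈ 0.2208.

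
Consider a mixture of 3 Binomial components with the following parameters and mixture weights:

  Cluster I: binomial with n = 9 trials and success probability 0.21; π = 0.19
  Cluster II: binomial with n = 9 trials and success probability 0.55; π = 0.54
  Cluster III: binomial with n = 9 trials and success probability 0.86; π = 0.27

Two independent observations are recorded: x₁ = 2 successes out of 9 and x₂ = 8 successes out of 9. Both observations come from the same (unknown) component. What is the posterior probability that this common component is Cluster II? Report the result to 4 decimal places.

Posterior ∝ prior × likelihood, so P(k | x) ∝ P(Z=k) f_k(x); normalise over all components.
Since both observations come from the same component, the likelihood for component k is f_k(x₁)·f_k(x₂).
  f_I = [0.304881] × [2.68921e-05] = 8.19888e-06
  f_II = [0.0406926] × [0.0339122] = 0.00137998
  f_III = [2.8067e-05] × [0.377015] = 1.05817e-05
Multiply by the mixture weights:
  P(Z=I)·f_I = 0.19 × 8.19888e-06 = 1.55779e-06
  P(Z=II)·f_II = 0.54 × 0.00137998 = 0.000745188
  P(Z=III)·f_III = 0.27 × 1.05817e-05 = 2.85705e-06
Sum: 1.55779e-06 + 0.000745188 + 2.85705e-06 = 0.000749603
So the posterior for Cluster II is 0.000745188 / 0.000749603 ≈ 0.9941.

0.9941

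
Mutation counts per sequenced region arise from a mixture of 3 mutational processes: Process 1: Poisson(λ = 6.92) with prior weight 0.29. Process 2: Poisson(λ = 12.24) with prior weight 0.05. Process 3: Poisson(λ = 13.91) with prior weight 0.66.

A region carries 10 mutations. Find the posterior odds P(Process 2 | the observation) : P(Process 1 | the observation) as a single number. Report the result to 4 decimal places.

Posterior odds = (π_i f_i(x)) / (π_j f_j(x)); the normalising sum cancels.
Evaluate each component's likelihood at the observed value:
  p_1 = 0.0685457
  p_2 = 0.100528
  p_3 = 0.0679942
0.0050264 / 0.0198782 ≈ 0.2529

0.2529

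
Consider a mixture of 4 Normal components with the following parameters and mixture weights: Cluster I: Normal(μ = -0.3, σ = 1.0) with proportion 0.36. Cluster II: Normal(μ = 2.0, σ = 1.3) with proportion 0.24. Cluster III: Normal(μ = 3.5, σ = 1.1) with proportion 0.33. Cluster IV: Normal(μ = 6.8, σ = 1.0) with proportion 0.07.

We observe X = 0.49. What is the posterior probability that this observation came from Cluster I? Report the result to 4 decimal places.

0.7226

By Bayes' theorem, P(k | x) = P(Z=k) f_k(x) / Σ_j P(Z=j) f_j(x).
Component likelihoods at x = 0.49:
  f_I = 0.292004
  f_II = 0.156314
  f_III = 0.00858197
  f_IV = 9.01475e-10
Weight by the priors:
  P(Z=I)·f_I = 0.36 × 0.292004 = 0.105121
  P(Z=II)·f_II = 0.24 × 0.156314 = 0.0375154
  P(Z=III)·f_III = 0.33 × 0.00858197 = 0.00283205
  P(Z=IV)·f_IV = 0.07 × 9.01475e-10 = 6.31033e-11
Sum: 0.105121 + 0.0375154 + 0.00283205 + 6.31033e-11 = 0.145469
P(Cluster I | x) ≈ 0.7226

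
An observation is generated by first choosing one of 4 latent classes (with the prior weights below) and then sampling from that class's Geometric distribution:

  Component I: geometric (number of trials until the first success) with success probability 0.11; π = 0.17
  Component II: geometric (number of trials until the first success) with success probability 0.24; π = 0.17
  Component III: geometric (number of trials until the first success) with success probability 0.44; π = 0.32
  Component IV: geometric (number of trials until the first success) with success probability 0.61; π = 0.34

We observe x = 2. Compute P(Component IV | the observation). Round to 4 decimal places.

0.3900

P(component k | x) = π_k·f_k(x) / marginal(x), where marginal(x) = Σ_j π_j·f_j(x).
Component likelihoods at x = 2:
  f_I = 0.11·(1−0.11)^1 = 0.11·0.89 = 0.0979
  f_II = 0.24·(1−0.24)^1 = 0.24·0.76 = 0.1824
  f_III = 0.44·(1−0.44)^1 = 0.44·0.56 = 0.2464
  f_IV = 0.61·(1−0.61)^1 = 0.61·0.39 = 0.2379
Prior × likelihood for each component:
  π_I·f_I = 0.17 × 0.0979 = 0.016643
  π_II·f_II = 0.17 × 0.1824 = 0.031008
  π_III·f_III = 0.32 × 0.2464 = 0.078848
  π_IV·f_IV = 0.34 × 0.2379 = 0.080886
Marginal: 0.016643 + 0.031008 + 0.078848 + 0.080886 = 0.207385
So the posterior for Component IV is 0.080886 / 0.207385 ≈ 0.3900.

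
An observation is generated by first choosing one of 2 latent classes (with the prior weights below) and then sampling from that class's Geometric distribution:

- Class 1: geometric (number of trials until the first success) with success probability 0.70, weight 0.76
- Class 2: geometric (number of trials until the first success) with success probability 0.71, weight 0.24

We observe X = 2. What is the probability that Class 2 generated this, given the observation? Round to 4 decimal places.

By Bayes' theorem, P(k | x) = π_k f_k(x) / Σ_j π_j f_j(x).
Evaluate each component's likelihood at the observed value:
  p_1 = 0.70·(1−0.70)^1 = 0.70·0.3 = 0.21
  p_2 = 0.71·(1−0.71)^1 = 0.71·0.29 = 0.2059
Weight by the priors:
  π_1·p_1 = 0.76 × 0.21 = 0.1596
  π_2·p_2 = 0.24 × 0.2059 = 0.049416
Normaliser: 0.1596 + 0.049416 = 0.209016
P(Class 2 | the observation) = 0.049416 / 0.209016 ≈ 0.2364

0.2364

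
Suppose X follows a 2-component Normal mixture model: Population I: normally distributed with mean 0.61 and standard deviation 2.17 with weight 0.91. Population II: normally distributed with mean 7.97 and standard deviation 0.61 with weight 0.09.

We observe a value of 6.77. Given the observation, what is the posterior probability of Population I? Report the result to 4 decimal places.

0.2593

By Bayes' theorem, P(k | x) = π_k f_k(x) / Σ_j π_j f_j(x).
Normal densities:
  L_I = 0.00327053
  L_II = 0.0944574
Prior × likelihood for each component:
  π_I·L_I = 0.91 × 0.00327053 = 0.00297619
  π_II·L_II = 0.09 × 0.0944574 = 0.00850117
Sum: 0.00297619 + 0.00850117 = 0.0114774
P(Population I | the observation) = 0.00297619 / 0.0114774 ≈ 0.2593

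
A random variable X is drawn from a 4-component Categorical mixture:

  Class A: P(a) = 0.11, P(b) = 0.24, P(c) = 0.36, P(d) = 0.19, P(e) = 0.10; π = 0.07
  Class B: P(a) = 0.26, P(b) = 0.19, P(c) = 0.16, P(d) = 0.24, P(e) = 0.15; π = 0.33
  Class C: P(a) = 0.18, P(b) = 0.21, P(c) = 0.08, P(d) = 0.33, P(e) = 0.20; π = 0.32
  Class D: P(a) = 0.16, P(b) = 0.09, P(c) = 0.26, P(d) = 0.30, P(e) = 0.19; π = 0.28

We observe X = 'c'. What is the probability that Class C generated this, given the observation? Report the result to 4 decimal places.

0.1451

Posterior ∝ prior × likelihood, so P(k | x) ∝ π_k f_k(x); normalise over all components.
Component likelihoods at x = 'c':
  L_A = P(c | comp) = 0.36
  L_B = P(c | comp) = 0.16
  L_C = P(c | comp) = 0.08
  L_D = P(c | comp) = 0.26
Prior × likelihood for each component:
  π_A·L_A = 0.07 × 0.36 = 0.0252
  π_B·L_B = 0.33 × 0.16 = 0.0528
  π_C·L_C = 0.32 × 0.08 = 0.0256
  π_D·L_D = 0.28 × 0.26 = 0.0728
Normaliser: 0.0252 + 0.0528 + 0.0256 + 0.0728 = 0.1764
Responsibility of Class C: 0.0256 / 0.1764 ≈ 0.1451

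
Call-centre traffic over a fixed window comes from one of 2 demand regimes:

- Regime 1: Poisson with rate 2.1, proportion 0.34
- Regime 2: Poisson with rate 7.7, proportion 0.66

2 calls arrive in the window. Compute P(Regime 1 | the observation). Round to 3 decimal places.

Apply Bayes' rule: the posterior for each component is proportional to its prior times its likelihood at x.
Component likelihoods at x = 2 calls:
  p_1 = 0.270016
  p_2 = 0.0134241
Multiply by the mixture weights:
  π_1·p_1 = 0.34 × 0.270016 = 0.0918056
  π_2·p_2 = 0.66 × 0.0134241 = 0.00885988
Marginal: 0.0918056 + 0.00885988 = 0.100665
P(Regime 1 | the observation) = 0.0918056 / 0.100665 ≈ 0.912

0.912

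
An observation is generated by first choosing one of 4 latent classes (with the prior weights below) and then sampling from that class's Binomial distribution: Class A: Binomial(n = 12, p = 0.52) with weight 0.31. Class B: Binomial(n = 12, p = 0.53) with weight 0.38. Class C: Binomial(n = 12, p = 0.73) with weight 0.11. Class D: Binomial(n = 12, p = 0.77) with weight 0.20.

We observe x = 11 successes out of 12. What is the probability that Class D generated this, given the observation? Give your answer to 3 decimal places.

Posterior ∝ prior × likelihood, so P(k | x) ∝ P(Z=k) f_k(x); normalise over all components.
Binomial probabilities:
  f_A = 0.00432971
  f_B = 0.00522774
  f_C = 0.101647
  f_D = 0.155707
Unnormalised posteriors:
  P(Z=A)·f_A = 0.31 × 0.00432971 = 0.00134221
  P(Z=B)·f_B = 0.38 × 0.00522774 = 0.00198654
  P(Z=C)·f_C = 0.11 × 0.101647 = 0.0111812
  P(Z=D)·f_D = 0.20 × 0.155707 = 0.0311413
Evidence: 0.00134221 + 0.00198654 + 0.0111812 + 0.0311413 = 0.0456513
P(Class D | 11 successes out of 12) ≈ 0.682

0.682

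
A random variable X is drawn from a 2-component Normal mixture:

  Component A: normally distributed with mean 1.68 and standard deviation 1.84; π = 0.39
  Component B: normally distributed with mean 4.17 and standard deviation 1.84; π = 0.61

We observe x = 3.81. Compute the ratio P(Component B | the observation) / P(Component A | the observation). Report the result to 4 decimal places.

Since P(k|x) ∝ π_k f_k(x), the posterior odds are π_i f_i(x) / (π_j f_j(x)).
Component likelihoods at x = 3.81:
  p_A = (1/(1.84·√(2π)))·exp(−(3.81−1.68)²/(2·1.84²)) = 0.216816·exp(-0.67003) = 0.110944
  p_B = (1/(1.84·√(2π)))·exp(−(3.81−4.17)²/(2·1.84²)) = 0.216816·exp(-0.01914) = 0.212706
Posterior odds = (π_B·p_B) / (π_A·p_A) = (0.61·0.212706) / (0.39·0.110944) = 0.129751 / 0.043268 ≈ 2.9988

2.9988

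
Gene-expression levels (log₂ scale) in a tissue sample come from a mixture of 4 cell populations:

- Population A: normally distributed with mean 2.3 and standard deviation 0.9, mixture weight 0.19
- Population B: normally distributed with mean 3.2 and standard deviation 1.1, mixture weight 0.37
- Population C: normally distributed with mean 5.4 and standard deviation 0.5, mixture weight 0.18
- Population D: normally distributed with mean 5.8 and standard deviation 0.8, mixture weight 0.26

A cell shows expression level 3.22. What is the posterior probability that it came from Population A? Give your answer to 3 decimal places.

The responsibility of component k is π_k f_k(x) divided by Σ_j π_j f_j(x).
Component likelihoods at x = 3.22:
  p_A = (1/(0.9·√(2π)))·exp(−(3.22−2.3)²/(2·0.9²)) = 0.443269·exp(-0.52247) = 0.262883
  p_B = (1/(1.1·√(2π)))·exp(−(3.22−3.2)²/(2·1.1²)) = 0.362675·exp(-0.00017) = 0.362615
  p_C = (1/(0.5·√(2π)))·exp(−(3.22−5.4)²/(2·0.5²)) = 0.797885·exp(-9.50480) = 5.94371e-05
  p_D = (1/(0.8·√(2π)))·exp(−(3.22−5.8)²/(2·0.8²)) = 0.498678·exp(-5.20031) = 0.00275013
Unnormalised posteriors:
  π_A·p_A = 0.19 × 0.262883 = 0.0499477
  π_B·p_B = 0.37 × 0.362615 = 0.134167
  π_C·p_C = 0.18 × 5.94371e-05 = 1.06987e-05
  π_D·p_D = 0.26 × 0.00275013 = 0.000715034
Marginal: 0.0499477 + 0.134167 + 1.06987e-05 + 0.000715034 = 0.184841
P(Population A | 3.22) ≈ 0.270

0.270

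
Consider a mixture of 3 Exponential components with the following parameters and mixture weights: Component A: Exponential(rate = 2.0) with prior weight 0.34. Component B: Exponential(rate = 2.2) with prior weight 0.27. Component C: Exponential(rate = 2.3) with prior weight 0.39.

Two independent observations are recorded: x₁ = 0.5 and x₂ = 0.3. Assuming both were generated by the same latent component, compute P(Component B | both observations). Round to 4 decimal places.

0.2718

The responsibility of component k is π_k f_k(x) divided by Σ_j π_j f_j(x).
Since both observations come from the same component, the likelihood for component k is f_k(x₁)·f_k(x₂).
  p_A = [2.0·e^(−2.0·0.5) = 2.0·e^(−1.0000) = 0.735759] × [1.09762] = 0.807586
  p_B = [2.2·e^(−2.2·0.5) = 2.2·e^(−1.1000) = 0.732316] × [1.13707] = 0.832697
  p_C = [2.3·e^(−2.3·0.5) = 2.3·e^(−1.1500) = 0.728265] × [1.15362] = 0.840144
Unnormalised posteriors:
  π_A·p_A = 0.34 × 0.807586 = 0.274579
  π_B·p_B = 0.27 × 0.832697 = 0.224828
  π_C·p_C = 0.39 × 0.840144 = 0.327656
Evidence: 0.274579 + 0.224828 + 0.327656 = 0.827064
P(Component B | data) = 0.224828 / 0.827064 ≈ 0.2718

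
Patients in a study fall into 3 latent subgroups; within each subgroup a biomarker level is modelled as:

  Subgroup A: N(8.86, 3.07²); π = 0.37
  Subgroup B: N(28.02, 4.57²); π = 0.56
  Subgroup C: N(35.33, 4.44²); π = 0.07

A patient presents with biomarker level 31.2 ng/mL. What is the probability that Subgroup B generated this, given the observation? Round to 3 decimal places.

0.904

The responsibility of component k is π_k f_k(x) divided by Σ_j π_j f_j(x).
Component likelihoods at x = 31.2 ng/mL:
  L_A = 4.12287e-13
  L_B = 0.0685254
  L_C = 0.0582967
Multiply by the mixture weights:
  π_A·L_A = 0.37 × 4.12287e-13 = 1.52546e-13
  π_B·L_B = 0.56 × 0.0685254 = 0.0383743
  π_C·L_C = 0.07 × 0.0582967 = 0.00408077
Sum: 1.52546e-13 + 0.0383743 + 0.00408077 = 0.042455
P(Subgroup B | 31.2 ng/mL) = 0.0383743 / 0.042455 ≈ 0.904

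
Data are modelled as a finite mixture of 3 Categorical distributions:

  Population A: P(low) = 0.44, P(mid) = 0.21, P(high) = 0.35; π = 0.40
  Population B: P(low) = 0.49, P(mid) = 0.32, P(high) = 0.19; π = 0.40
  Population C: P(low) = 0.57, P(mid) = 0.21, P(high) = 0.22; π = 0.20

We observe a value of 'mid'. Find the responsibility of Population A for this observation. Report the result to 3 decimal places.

0.331

Posterior ∝ prior × likelihood, so P(k | x) ∝ π_k f_k(x); normalise over all components.
Component likelihoods at x = 'mid':
  L_A = P(mid | comp) = 0.21
  L_B = P(mid | comp) = 0.32
  L_C = P(mid | comp) = 0.21
Multiply by the mixture weights:
  π_A·L_A = 0.40 × 0.21 = 0.084
  π_B·L_B = 0.40 × 0.32 = 0.128
  π_C·L_C = 0.20 × 0.21 = 0.042
Normaliser: 0.084 + 0.128 + 0.042 = 0.254
P(Population A | x) = 0.084 / 0.254 ≈ 0.331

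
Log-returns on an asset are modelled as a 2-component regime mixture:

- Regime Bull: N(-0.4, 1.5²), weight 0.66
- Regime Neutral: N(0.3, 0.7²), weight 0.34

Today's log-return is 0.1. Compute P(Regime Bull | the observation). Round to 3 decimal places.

0.472

P(component k | x) = P(Z=k)·f_k(x) / marginal(x), where marginal(x) = Σ_j P(Z=j)·f_j(x).
Component likelihoods at x = 0.1:
  p_Bull = (1/(1.5·√(2π)))·exp(−(0.1−-0.4)²/(2·1.5²)) = 0.265962·exp(-0.05556) = 0.251589
  p_Neutral = (1/(0.7·√(2π)))·exp(−(0.1−0.3)²/(2·0.7²)) = 0.569918·exp(-0.04082) = 0.547124
Multiply by the mixture weights:
  P(Z=Bull)·p_Bull = 0.66 × 0.251589 = 0.166049
  P(Z=Neutral)·p_Neutral = 0.34 × 0.547124 = 0.186022
Denominator: 0.166049 + 0.186022 = 0.352071
Responsibility of Regime Bull: 0.166049 / 0.352071 ≈ 0.472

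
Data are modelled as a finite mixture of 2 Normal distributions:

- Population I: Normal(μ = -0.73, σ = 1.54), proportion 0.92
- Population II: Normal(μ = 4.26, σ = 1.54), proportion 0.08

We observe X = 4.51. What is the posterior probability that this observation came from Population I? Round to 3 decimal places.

Posterior ∝ prior × likelihood, so P(k | x) ∝ π_k f_k(x); normalise over all components.
Evaluate each component's likelihood at the observed value:
  f_I = (1/(1.54·√(2π)))·exp(−(4.51−-0.73)²/(2·1.54²)) = 0.259053·exp(-5.78883) = 0.000793105
  f_II = (1/(1.54·√(2π)))·exp(−(4.51−4.26)²/(2·1.54²)) = 0.259053·exp(-0.01318) = 0.255662
Weight by the priors:
  π_I·f_I = 0.92 × 0.000793105 = 0.000729656
  π_II·f_II = 0.08 × 0.255662 = 0.020453
Marginal: 0.000729656 + 0.020453 = 0.0211826
P(Population I | x) = 0.000729656 / 0.0211826 ≈ 0.034

0.034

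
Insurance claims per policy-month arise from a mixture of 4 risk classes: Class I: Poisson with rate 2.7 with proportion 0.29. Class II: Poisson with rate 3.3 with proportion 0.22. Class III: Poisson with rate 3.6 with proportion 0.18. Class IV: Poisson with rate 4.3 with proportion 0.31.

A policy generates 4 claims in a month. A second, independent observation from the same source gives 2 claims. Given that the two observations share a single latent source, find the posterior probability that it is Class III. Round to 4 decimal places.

0.1891

P(component k | x) = π_k·f_k(x) / marginal(x), where marginal(x) = Σ_j π_j·f_j(x).
Since both observations come from the same component, the likelihood for component k is f_k(x₁)·f_k(x₂).
  f_I = [0.148816] × [0.244964] = 0.0364545
  f_II = [0.182252] × [0.200829] = 0.0366015
  f_III = [0.191222] × [0.177058] = 0.0338574
  f_IV = [0.193284] × [0.125441] = 0.0242458
Unnormalised posteriors:
  π_I·f_I = 0.29 × 0.0364545 = 0.0105718
  π_II·f_II = 0.22 × 0.0366015 = 0.00805233
  π_III·f_III = 0.18 × 0.0338574 = 0.00609433
  π_IV·f_IV = 0.31 × 0.0242458 = 0.00751621
Normaliser: 0.0105718 + 0.00805233 + 0.00609433 + 0.00751621 = 0.0322347
P(Class III | x₁, x₂) = 0.00609433 / 0.0322347 ≈ 0.1891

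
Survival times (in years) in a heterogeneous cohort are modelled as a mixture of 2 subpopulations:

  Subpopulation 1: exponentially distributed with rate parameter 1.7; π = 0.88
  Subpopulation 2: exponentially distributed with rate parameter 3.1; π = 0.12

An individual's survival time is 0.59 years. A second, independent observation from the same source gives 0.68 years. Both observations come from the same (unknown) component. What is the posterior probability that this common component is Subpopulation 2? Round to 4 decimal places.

Posterior ∝ prior × likelihood, so P(k | x) ∝ π_k f_k(x); normalise over all components.
Since both observations come from the same component, the likelihood for component k is f_k(x₁)·f_k(x₂).
  L_1 = [1.7·e^(−1.7·0.59) = 1.7·e^(−1.0030) = 0.623522] × [0.535062] = 0.333623
  L_2 = [3.1·e^(−3.1·0.59) = 3.1·e^(−1.8290) = 0.49778] × [0.37659] = 0.187459
Multiply by the mixture weights:
  π_1·L_1 = 0.88 × 0.333623 = 0.293588
  π_2·L_2 = 0.12 × 0.187459 = 0.0224951
Normaliser: 0.293588 + 0.0224951 = 0.316083
P(Subpopulation 2 | x) ≈ 0.0712

0.0712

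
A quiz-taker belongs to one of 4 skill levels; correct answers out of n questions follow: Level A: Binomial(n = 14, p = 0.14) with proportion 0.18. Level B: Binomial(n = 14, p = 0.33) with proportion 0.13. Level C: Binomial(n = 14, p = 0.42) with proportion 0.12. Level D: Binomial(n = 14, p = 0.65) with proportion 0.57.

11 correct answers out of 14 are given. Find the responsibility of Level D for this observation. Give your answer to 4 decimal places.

Posterior ∝ prior × likelihood, so P(k | x) ∝ π_k f_k(x); normalise over all components.
Component likelihoods at x = 11 correct answers out of 14:
  f_A = C(14,11)·0.14^11·0.86^3 = 364·4.04957e-10·0.636056 = 9.37573e-08
  f_B = C(14,11)·0.33^11·0.67^3 = 364·5.05421e-06·0.300763 = 0.000553324
  f_C = C(14,11)·0.42^11·0.58^3 = 364·7.17368e-05·0.195112 = 0.0050948
  f_D = C(14,11)·0.65^11·0.35^3 = 364·0.00875078·0.042875 = 0.136569
Prior × likelihood for each component:
  π_A·f_A = 0.18 × 9.37573e-08 = 1.68763e-08
  π_B·f_B = 0.13 × 0.000553324 = 7.19321e-05
  π_C·f_C = 0.12 × 0.0050948 = 0.000611377
  π_D·f_D = 0.57 × 0.136569 = 0.0778444
Normaliser: 1.68763e-08 + 7.19321e-05 + 0.000611377 + 0.0778444 = 0.0785277
P(Level D | x) ≈ 0.9913

0.9913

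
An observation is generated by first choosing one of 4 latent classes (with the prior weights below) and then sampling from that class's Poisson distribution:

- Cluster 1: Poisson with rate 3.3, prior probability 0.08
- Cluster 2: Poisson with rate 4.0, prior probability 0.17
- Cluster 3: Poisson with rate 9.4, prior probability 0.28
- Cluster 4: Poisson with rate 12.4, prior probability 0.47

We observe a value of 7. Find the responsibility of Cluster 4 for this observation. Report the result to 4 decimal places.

Posterior ∝ prior × likelihood, so P(k | x) ∝ w_k f_k(x); normalise over all components.
Component likelihoods at x = 7:
  p_1 = 0.0311886
  p_2 = 0.0595404
  p_3 = 0.106438
  p_4 = 0.0368358
Weight by the priors:
  w_1·p_1 = 0.08 × 0.0311886 = 0.00249508
  w_2·p_2 = 0.17 × 0.0595404 = 0.0101219
  w_3·p_3 = 0.28 × 0.106438 = 0.0298026
  w_4·p_4 = 0.47 × 0.0368358 = 0.0173128
Normaliser: 0.00249508 + 0.0101219 + 0.0298026 + 0.0173128 = 0.0597324
P(Cluster 4 | 7) = 0.0173128 / 0.0597324 ≈ 0.2898

0.2898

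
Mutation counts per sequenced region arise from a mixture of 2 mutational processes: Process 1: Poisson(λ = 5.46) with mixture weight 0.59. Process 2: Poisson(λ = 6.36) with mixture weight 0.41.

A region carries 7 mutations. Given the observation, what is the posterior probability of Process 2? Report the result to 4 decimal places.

The responsibility of component k is P(Z=k) f_k(x) divided by Σ_j P(Z=j) f_j(x).
Component likelihoods at x = 7 mutations:
  f_1 = e^(−5.46)·5.46^7/7! = 0.122087
  f_2 = e^(−6.36)·6.36^7/7! = 0.14443
Unnormalised posteriors:
  P(Z=1)·f_1 = 0.59 × 0.122087 = 0.0720314
  P(Z=2)·f_2 = 0.41 × 0.14443 = 0.0592162
Evidence: 0.0720314 + 0.0592162 = 0.131248
P(Process 2 | data) ≈ 0.4512

0.4512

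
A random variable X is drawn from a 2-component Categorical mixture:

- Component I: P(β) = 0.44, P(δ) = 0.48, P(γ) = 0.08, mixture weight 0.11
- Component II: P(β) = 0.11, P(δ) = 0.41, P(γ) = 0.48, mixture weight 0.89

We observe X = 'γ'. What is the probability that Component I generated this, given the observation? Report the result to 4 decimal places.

By Bayes' theorem, P(k | x) = π_k f_k(x) / Σ_j π_j f_j(x).
Categorical probabilities:
  L_I = P(γ | comp) = 0.08
  L_II = P(γ | comp) = 0.48
Prior × likelihood for each component:
  π_I·L_I = 0.11 × 0.08 = 0.0088
  π_II·L_II = 0.89 × 0.48 = 0.4272
Sum: 0.0088 + 0.4272 = 0.436
So the posterior for Component I is 0.0088 / 0.436 ≈ 0.0202.

0.0202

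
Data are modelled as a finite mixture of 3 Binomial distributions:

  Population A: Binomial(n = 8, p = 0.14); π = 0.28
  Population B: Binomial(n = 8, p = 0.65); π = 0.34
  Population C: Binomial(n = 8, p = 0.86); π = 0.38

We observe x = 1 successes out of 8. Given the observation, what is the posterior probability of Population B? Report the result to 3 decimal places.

0.010

Posterior ∝ prior × likelihood, so P(k | x) ∝ π_k f_k(x); normalise over all components.
Binomial probabilities:
  L_A = C(8,1)·0.14^1·0.86^7 = 8·0.14·0.347928 = 0.389679
  L_B = C(8,1)·0.65^1·0.35^7 = 8·0.65·0.000643393 = 0.00334564
  L_C = C(8,1)·0.86^1·0.14^7 = 8·0.86·1.05414e-06 = 7.25245e-06
Weight by the priors:
  π_A·L_A = 0.28 × 0.389679 = 0.10911
  π_B·L_B = 0.34 × 0.00334564 = 0.00113752
  π_C·L_C = 0.38 × 7.25245e-06 = 2.75593e-06
Marginal: 0.10911 + 0.00113752 + 2.75593e-06 = 0.11025
Responsibility of Population B: 0.00113752 / 0.11025 ≈ 0.010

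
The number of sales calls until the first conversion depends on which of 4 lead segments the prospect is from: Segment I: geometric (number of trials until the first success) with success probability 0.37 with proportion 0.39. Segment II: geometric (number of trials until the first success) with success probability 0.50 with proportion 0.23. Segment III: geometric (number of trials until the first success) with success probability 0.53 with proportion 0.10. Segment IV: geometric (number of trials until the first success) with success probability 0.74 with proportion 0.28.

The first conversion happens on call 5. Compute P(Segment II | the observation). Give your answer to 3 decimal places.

Posterior ∝ prior × likelihood, so P(k | x) ∝ P(Z=k) f_k(x); normalise over all components.
Evaluate each component's likelihood at the observed value:
  f_I = 0.058286
  f_II = 0.03125
  f_III = 0.0258623
  f_IV = 0.00338162
Prior × likelihood for each component:
  P(Z=I)·f_I = 0.39 × 0.058286 = 0.0227315
  P(Z=II)·f_II = 0.23 × 0.03125 = 0.0071875
  P(Z=III)·f_III = 0.10 × 0.0258623 = 0.00258623
  P(Z=IV)·f_IV = 0.28 × 0.00338162 = 0.000946854
Evidence: 0.0227315 + 0.0071875 + 0.00258623 + 0.000946854 = 0.0334521
P(Segment II | 5) ≈ 0.215

0.215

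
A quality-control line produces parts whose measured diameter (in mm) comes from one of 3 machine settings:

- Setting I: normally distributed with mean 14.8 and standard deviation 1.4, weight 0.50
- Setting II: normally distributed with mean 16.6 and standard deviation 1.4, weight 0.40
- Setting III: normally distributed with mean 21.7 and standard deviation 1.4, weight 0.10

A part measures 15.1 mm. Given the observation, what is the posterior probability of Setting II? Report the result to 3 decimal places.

Posterior ∝ prior × likelihood, so P(k | x) ∝ π_k f_k(x); normalise over all components.
Component likelihoods at x = 15.1 mm:
  L_I = (1/(1.4·√(2π)))·exp(−(15.1−14.8)²/(2·1.4²)) = 0.284959·exp(-0.02296) = 0.278491
  L_II = (1/(1.4·√(2π)))·exp(−(15.1−16.6)²/(2·1.4²)) = 0.284959·exp(-0.57398) = 0.160511
  L_III = (1/(1.4·√(2π)))·exp(−(15.1−21.7)²/(2·1.4²)) = 0.284959·exp(-11.11224) = 4.25398e-06
Prior × likelihood for each component:
  π_I·L_I = 0.50 × 0.278491 = 0.139245
  π_II·L_II = 0.40 × 0.160511 = 0.0642046
  π_III·L_III = 0.10 × 4.25398e-06 = 4.25398e-07
Marginal: 0.139245 + 0.0642046 + 4.25398e-07 = 0.20345
So the posterior for Setting II is 0.0642046 / 0.20345 ≈ 0.316.

0.316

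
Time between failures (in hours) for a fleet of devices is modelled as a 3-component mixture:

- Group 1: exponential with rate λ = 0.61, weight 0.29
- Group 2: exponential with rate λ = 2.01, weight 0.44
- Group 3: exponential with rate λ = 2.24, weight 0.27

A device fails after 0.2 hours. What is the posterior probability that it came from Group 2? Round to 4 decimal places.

0.5214

Posterior ∝ prior × likelihood, so P(k | x) ∝ π_k f_k(x); normalise over all components.
Component likelihoods at x = 0.2 hours:
  p_1 = 0.61·e^(−0.61·0.2) = 0.61·e^(−0.1220) = 0.539941
  p_2 = 2.01·e^(−2.01·0.2) = 2.01·e^(−0.4020) = 1.34465
  p_3 = 2.24·e^(−2.24·0.2) = 2.24·e^(−0.4480) = 1.43115
Unnormalised posteriors:
  π_1·p_1 = 0.29 × 0.539941 = 0.156583
  π_2·p_2 = 0.44 × 1.34465 = 0.591647
  π_3·p_3 = 0.27 × 1.43115 = 0.38641
Evidence: 0.156583 + 0.591647 + 0.38641 = 1.13464
P(Group 2 | the observation) ≈ 0.5214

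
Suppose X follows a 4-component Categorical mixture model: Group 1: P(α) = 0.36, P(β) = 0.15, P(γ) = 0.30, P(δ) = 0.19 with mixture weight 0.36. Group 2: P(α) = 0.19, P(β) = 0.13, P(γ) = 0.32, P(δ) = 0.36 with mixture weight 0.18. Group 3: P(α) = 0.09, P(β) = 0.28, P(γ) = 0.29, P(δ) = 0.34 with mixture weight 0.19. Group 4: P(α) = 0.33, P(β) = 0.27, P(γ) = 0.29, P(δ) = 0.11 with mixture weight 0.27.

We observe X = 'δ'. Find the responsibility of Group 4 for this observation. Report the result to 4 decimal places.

By Bayes' theorem, P(k | x) = π_k f_k(x) / Σ_j π_j f_j(x).
Categorical probabilities:
  f_1 = P(δ | comp) = 0.19
  f_2 = P(δ | comp) = 0.36
  f_3 = P(δ | comp) = 0.34
  f_4 = P(δ | comp) = 0.11
Weight by the priors:
  π_1·f_1 = 0.36 × 0.19 = 0.0684
  π_2·f_2 = 0.18 × 0.36 = 0.0648
  π_3·f_3 = 0.19 × 0.34 = 0.0646
  π_4·f_4 = 0.27 × 0.11 = 0.0297
Normaliser: 0.0684 + 0.0648 + 0.0646 + 0.0297 = 0.2275
P(Group 4 | x) ≈ 0.1305

0.1305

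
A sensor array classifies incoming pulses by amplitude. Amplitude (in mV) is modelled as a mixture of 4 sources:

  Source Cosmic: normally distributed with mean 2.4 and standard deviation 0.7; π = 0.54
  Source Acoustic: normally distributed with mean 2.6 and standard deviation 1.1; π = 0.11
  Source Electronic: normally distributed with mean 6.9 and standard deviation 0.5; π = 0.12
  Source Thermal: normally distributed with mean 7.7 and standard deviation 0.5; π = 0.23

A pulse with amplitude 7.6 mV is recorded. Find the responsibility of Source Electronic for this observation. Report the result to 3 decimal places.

0.167

By Bayes' theorem, P(k | x) = π_k f_k(x) / Σ_j π_j f_j(x).
Normal densities:
  p_Cosmic = 5.92693e-13
  p_Acoustic = 1.18305e-05
  p_Electronic = 0.299455
  p_Thermal = 0.782085
Weight by the priors:
  π_Cosmic·p_Cosmic = 0.54 × 5.92693e-13 = 3.20054e-13
  π_Acoustic·p_Acoustic = 0.11 × 1.18305e-05 = 1.30136e-06
  π_Electronic·p_Electronic = 0.12 × 0.299455 = 0.0359346
  π_Thermal·p_Thermal = 0.23 × 0.782085 = 0.17988
Sum: 3.20054e-13 + 1.30136e-06 + 0.0359346 + 0.17988 = 0.215816
P(Source Electronic | data) ≈ 0.167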